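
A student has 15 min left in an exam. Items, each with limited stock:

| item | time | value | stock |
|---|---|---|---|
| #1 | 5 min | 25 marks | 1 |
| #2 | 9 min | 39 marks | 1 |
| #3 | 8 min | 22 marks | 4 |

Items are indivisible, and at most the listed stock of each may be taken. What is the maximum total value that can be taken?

64 marks

Top feasible selections:
- 1×#1 + 1×#2: time 14, value 64
- 1×#1 + 1×#3: time 13, value 47
- 1×#2: time 9, value 39
- 1×#1: time 5, value 25
Best: 64 marks.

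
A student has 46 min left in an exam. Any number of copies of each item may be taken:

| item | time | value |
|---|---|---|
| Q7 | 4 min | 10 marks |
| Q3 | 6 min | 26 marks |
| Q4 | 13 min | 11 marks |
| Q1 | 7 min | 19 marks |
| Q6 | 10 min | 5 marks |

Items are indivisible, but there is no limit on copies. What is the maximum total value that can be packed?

192 marks

Best value-per-unit is Q3 at 26/6; filling with it alone gives 7×26 = 182.
Optimal mix: 1×Q7 + 7×Q3 → time 46, value 192.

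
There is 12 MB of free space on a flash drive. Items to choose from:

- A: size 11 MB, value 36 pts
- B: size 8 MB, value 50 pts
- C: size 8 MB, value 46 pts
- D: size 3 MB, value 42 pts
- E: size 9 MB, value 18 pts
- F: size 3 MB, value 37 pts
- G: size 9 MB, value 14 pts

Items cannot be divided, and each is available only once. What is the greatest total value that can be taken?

92 pts

Check high-value combinations within 12 MB:
- B+D: size 8+3=11, value 50+42=92
- C+D: size 8+3=11, value 46+42=88
- B+F: size 8+3=11, value 50+37=87
- C+F: size 8+3=11, value 46+37=83
Best: 92 pts.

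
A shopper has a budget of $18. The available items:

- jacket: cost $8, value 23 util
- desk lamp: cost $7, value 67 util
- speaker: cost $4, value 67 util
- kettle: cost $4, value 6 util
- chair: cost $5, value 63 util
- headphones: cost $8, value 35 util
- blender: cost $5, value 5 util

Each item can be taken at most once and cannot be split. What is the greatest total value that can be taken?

197 util

Check high-value combinations within $18:
- desk lamp+speaker+chair: cost 7+4+5=16, value 67+67+63=197
- speaker+chair+headphones: cost 4+5+8=17, value 67+63+35=165
- jacket+speaker+chair: cost 8+4+5=17, value 23+67+63=153
Best: 197 util.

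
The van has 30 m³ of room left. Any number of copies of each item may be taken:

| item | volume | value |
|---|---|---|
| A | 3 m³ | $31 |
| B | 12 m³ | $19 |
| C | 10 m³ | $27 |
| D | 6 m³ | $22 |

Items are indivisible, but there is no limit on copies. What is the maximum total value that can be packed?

$310

Best value-per-unit is A at 31/3, and filling with it alone uses volume 10×3=30. No mix of the others beats 10×31 = 310.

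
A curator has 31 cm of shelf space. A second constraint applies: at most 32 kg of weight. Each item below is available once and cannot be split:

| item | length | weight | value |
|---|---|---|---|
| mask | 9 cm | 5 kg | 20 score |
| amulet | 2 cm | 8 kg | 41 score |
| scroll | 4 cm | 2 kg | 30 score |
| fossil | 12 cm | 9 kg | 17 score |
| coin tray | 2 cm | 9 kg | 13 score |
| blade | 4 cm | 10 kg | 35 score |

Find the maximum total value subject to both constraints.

Feasible sets respecting both limits:
- mask+amulet+scroll+blade: length 19, weight 25, value 126
- amulet+scroll+fossil+blade: length 22, weight 29, value 123
- amulet+scroll+coin tray+blade: length 12, weight 29, value 119
Best: 126 score.

126 score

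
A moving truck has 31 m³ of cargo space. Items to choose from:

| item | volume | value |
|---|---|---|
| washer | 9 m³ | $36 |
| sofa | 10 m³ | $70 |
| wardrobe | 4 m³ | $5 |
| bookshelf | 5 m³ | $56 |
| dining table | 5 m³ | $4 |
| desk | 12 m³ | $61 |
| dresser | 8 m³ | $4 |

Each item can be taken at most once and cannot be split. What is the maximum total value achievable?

$192

Check high-value combinations within 31 m³:
- sofa+wardrobe+bookshelf+desk: volume 10+4+5+12=31, value 70+5+56+61=192
- sofa+bookshelf+desk: volume 10+5+12=27, value 70+56+61=187
- washer+sofa+wardrobe+bookshelf: volume 9+10+4+5=28, value 36+70+5+56=167
- washer+sofa+desk: volume 9+10+12=31, value 36+70+61=167
Best: $192.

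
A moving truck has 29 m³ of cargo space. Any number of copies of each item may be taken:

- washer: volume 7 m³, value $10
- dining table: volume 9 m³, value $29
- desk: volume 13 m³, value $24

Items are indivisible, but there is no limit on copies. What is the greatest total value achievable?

Best value-per-unit is dining table at 29/9, and filling with it alone uses volume 3×9=27. No mix of the others beats 3×29 = 87.

$87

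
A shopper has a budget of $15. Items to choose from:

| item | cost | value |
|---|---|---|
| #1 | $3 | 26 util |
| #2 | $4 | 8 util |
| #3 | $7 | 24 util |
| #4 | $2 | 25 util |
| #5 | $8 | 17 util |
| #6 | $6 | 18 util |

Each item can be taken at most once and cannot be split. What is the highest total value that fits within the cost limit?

This is a 0/1 knapsack; check combinations near the capacity.
- #1+#2+#4+#6: cost 3+4+2+6=15, value 26+8+25+18=77
- #1+#3+#4: cost 3+7+2=12, value 26+24+25=75
- #1+#4+#6: cost 3+2+6=11, value 26+25+18=69
Best: 77 util.

77 util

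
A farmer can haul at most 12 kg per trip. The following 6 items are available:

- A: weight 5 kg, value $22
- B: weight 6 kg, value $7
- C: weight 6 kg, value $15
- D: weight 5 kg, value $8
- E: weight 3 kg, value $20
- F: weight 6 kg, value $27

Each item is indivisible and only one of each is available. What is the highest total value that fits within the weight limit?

Check high-value combinations within 12 kg:
- A+F: weight 5+6=11, value 22+27=49
- E+F: weight 3+6=9, value 20+27=47
- A+E: weight 5+3=8, value 22+20=42
- C+F: weight 6+6=12, value 15+27=42
- A+C: weight 5+6=11, value 22+15=37
Best: $49.

$49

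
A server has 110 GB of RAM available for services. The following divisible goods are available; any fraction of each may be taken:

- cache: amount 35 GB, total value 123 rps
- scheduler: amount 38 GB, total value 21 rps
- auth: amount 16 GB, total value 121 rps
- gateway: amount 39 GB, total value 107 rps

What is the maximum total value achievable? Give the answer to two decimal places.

362.05

Take in order of value per unit:
- auth (121/16 per unit): all 16 → value 121, running total 121.00
- cache (123/35 per unit): all 35 → value 123, running total 244.00
- gateway (107/39 per unit): all 39 → value 107, running total 351.00
- scheduler (21/38 per unit): 20 of 38 → value 20×21/38 = 11.0526, running total 362.05
Total 362.05.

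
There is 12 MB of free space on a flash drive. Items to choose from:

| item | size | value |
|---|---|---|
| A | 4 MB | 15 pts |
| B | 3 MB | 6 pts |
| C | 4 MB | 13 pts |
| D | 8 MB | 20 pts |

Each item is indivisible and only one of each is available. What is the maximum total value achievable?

35 pts

Check high-value combinations within 12 MB:
- A+D: size 4+8=12, value 15+20=35
- A+B+C: size 4+3+4=11, value 15+6+13=34
- C+D: size 4+8=12, value 13+20=33
- A+C: size 4+4=8, value 15+13=28
Best: 35 pts.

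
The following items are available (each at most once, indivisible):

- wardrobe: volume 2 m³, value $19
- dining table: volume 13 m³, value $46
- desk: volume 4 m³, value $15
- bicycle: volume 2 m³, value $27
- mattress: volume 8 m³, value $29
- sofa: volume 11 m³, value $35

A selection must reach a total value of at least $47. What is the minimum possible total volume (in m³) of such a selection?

Subsets with value ≥ 47, sorted by total volume:
- wardrobe+desk+bicycle: volume 8, value 61
- bicycle+mattress: volume 10, value 56
Minimum volume: 8 m³.

8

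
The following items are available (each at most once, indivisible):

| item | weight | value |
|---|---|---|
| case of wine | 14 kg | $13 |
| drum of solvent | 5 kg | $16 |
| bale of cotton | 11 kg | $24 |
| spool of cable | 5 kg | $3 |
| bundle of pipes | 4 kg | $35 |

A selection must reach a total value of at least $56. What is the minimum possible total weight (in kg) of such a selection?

Subsets with value ≥ 56, sorted by total weight:
- bale of cotton+bundle of pipes: weight 15, value 59
- drum of solvent+bale of cotton+bundle of pipes: weight 20, value 75
Minimum weight: 15 kg.

15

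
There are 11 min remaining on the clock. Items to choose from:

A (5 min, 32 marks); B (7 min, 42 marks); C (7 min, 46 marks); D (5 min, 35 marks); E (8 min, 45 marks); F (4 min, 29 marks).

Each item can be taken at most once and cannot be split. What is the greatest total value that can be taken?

Check high-value combinations within 11 min:
- C+F: time 7+4=11, value 46+29=75
- B+F: time 7+4=11, value 42+29=71
- A+D: time 5+5=10, value 32+35=67
- D+F: time 5+4=9, value 35+29=64
- A+F: time 5+4=9, value 32+29=61
Best: 75 marks.

75 marks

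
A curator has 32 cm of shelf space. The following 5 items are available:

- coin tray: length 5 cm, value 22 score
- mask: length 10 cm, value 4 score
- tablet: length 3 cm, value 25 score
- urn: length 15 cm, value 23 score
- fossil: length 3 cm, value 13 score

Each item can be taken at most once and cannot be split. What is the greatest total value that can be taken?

83 score

This is a 0/1 knapsack; check combinations near the capacity.
- coin tray+tablet+urn+fossil: length 5+3+15+3=26, value 22+25+23+13=83
- coin tray+tablet+urn: length 5+3+15=23, value 22+25+23=70
- mask+tablet+urn+fossil: length 10+3+15+3=31, value 4+25+23+13=65
Best: 83 score.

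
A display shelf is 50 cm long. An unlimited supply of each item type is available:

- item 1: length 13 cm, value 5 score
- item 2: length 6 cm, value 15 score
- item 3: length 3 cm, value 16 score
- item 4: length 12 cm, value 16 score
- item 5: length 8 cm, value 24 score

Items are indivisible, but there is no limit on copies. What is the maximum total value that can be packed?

Best value-per-unit is item 3 at 16/3, and filling with it alone uses length 16×3=48. No mix of the others beats 16×16 = 256.

256 score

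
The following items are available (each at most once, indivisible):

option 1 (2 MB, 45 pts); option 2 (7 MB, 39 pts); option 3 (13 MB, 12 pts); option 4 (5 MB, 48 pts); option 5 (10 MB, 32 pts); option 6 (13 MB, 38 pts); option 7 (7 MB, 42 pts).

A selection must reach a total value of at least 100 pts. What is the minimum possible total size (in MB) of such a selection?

Subsets with value ≥ 100, sorted by total size:
- option 1+option 4+option 7: size 14, value 135
- option 1+option 2+option 4: size 14, value 132
Minimum size: 14 MB.

14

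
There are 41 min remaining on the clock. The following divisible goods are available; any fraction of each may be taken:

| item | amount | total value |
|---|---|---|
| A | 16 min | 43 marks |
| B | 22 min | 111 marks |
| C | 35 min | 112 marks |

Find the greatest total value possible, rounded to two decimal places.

171.80

Take in order of value per unit:
- B (111/22 per unit): all 22 → value 111, running total 111.00
- C (112/35 per unit): 19 of 35 → value 19×112/35 = 60.8000, running total 171.80
Total 171.80.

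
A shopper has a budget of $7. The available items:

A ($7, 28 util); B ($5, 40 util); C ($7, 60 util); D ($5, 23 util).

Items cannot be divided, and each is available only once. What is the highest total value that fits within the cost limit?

60 util

Check high-value combinations within $7:
- C: cost 7, value 60
- B: cost 5, value 40
- A: cost 7, value 28
Best: 60 util.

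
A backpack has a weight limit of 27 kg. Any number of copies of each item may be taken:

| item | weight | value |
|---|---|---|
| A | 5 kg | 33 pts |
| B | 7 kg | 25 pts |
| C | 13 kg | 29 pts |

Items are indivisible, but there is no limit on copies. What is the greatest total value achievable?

165 pts

Best value-per-unit is A at 33/5, and filling with it alone uses weight 5×5=25. No mix of the others beats 5×33 = 165.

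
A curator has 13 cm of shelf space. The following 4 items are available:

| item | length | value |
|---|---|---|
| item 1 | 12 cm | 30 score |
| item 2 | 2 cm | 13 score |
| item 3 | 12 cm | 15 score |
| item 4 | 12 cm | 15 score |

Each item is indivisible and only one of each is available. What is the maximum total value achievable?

Check high-value combinations within 13 cm:
- item 1: length 12, value 30
- item 3: length 12, value 15
- item 4: length 12, value 15
- item 2: length 2, value 13
Best: 30 score.

30 score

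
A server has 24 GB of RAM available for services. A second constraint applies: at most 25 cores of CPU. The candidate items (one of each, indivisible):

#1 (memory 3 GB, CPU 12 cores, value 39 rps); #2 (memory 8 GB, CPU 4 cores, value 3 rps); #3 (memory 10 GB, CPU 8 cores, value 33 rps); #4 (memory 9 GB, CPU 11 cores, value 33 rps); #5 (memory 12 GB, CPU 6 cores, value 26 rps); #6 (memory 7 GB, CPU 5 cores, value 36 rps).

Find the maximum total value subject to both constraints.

108 rps

Feasible sets respecting both limits:
- #1+#3+#6: memory 20, CPU 25, value 108
- #1+#5+#6: memory 22, CPU 23, value 101
- #1+#2+#6: memory 18, CPU 21, value 78
- #1+#2+#3: memory 21, CPU 24, value 75
Best: 108 rps.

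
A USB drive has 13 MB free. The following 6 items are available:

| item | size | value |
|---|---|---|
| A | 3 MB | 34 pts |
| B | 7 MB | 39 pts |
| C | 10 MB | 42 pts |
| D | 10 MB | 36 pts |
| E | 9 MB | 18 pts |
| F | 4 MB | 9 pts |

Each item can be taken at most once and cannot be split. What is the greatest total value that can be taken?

Check high-value combinations within 13 MB:
- A+C: size 3+10=13, value 34+42=76
- A+B: size 3+7=10, value 34+39=73
- A+D: size 3+10=13, value 34+36=70
Best: 76 pts.

76 pts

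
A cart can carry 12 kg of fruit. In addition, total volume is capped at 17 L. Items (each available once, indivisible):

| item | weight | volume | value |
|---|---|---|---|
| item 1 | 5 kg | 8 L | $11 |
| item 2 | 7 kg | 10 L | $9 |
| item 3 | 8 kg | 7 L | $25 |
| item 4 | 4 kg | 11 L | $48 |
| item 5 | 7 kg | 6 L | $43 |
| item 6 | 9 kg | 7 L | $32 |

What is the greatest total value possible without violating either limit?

Feasible sets respecting both limits:
- item 4+item 5: weight 11, volume 17, value 91
- item 1+item 5: weight 12, volume 14, value 54
- item 4: weight 4, volume 11, value 48
Best: $91.

$91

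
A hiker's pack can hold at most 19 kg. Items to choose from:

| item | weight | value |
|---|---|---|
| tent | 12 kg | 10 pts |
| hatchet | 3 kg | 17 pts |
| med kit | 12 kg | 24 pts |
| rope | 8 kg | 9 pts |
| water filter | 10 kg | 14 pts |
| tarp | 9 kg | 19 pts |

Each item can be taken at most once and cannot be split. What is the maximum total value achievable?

Check high-value combinations within 19 kg:
- hatchet+med kit: weight 3+12=15, value 17+24=41
- hatchet+tarp: weight 3+9=12, value 17+19=36
- water filter+tarp: weight 10+9=19, value 14+19=33
- hatchet+water filter: weight 3+10=13, value 17+14=31
- rope+tarp: weight 8+9=17, value 9+19=28
Best: 41 pts.

41 pts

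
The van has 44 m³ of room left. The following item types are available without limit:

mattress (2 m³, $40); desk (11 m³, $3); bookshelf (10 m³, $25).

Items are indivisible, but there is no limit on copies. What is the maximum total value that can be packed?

Best value-per-unit is mattress at 40/2, and filling with it alone uses volume 22×2=44. No mix of the others beats 22×40 = 880.

$880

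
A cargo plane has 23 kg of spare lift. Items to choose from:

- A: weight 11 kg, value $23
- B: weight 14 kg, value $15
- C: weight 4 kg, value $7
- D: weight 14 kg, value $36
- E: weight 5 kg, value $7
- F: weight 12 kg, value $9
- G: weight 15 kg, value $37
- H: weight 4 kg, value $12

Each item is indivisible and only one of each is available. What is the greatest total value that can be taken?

$56

This is a 0/1 knapsack; check combinations near the capacity.
- C+G+H: weight 4+15+4=23, value 7+37+12=56
- C+D+H: weight 4+14+4=22, value 7+36+12=55
- D+E+H: weight 14+5+4=23, value 36+7+12=55
- C+D+E: weight 4+14+5=23, value 7+36+7=50
- G+H: weight 15+4=19, value 37+12=49
Best: $56.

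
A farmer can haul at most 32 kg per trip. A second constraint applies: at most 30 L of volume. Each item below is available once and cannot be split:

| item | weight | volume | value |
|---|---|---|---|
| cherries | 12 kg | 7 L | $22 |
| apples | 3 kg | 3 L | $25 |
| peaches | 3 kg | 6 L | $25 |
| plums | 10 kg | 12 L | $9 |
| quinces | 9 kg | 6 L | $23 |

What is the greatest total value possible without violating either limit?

$95

Feasible sets respecting both limits:
- cherries+apples+peaches+quinces: weight 27, volume 22, value 95
- apples+peaches+plums+quinces: weight 25, volume 27, value 82
- cherries+apples+peaches+plums: weight 28, volume 28, value 81
- apples+peaches+quinces: weight 15, volume 15, value 73
Best: $95.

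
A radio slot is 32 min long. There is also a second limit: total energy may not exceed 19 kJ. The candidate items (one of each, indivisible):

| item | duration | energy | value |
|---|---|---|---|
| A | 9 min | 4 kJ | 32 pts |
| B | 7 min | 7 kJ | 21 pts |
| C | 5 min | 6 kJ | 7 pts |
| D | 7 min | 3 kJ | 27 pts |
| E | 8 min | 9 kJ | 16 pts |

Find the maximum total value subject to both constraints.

Feasible sets respecting both limits:
- A+B+D: duration 23, energy 14, value 80
- A+D+E: duration 24, energy 16, value 75
- A+C+D: duration 21, energy 13, value 66
- B+D+E: duration 22, energy 19, value 64
Best: 80 pts.

80 pts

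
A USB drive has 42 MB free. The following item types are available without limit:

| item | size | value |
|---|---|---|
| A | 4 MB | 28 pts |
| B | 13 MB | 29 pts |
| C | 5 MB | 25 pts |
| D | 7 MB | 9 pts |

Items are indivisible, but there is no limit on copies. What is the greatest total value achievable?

280 pts

Best value-per-unit is A at 28/4, and filling with it alone uses size 10×4=40. No mix of the others beats 10×28 = 280.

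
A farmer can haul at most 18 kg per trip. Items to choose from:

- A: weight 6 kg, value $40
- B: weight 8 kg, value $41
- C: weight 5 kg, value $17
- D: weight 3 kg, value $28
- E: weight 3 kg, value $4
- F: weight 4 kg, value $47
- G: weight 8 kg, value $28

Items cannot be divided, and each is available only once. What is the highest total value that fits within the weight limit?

This is a 0/1 knapsack; check combinations near the capacity.
- A+C+D+F: weight 6+5+3+4=18, value 40+17+28+47=132
- A+B+F: weight 6+8+4=18, value 40+41+47=128
- B+D+E+F: weight 8+3+3+4=18, value 41+28+4+47=120
- A+D+E+F: weight 6+3+3+4=16, value 40+28+4+47=119
Best: $132.

$132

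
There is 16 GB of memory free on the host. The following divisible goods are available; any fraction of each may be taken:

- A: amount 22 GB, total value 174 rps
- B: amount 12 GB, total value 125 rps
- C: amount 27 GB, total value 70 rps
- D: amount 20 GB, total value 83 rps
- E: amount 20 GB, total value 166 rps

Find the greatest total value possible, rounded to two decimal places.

Take in order of value per unit:
- B (125/12 per unit): all 12 → value 125, running total 125.00
- E (166/20 per unit): 4 of 20 → value 4×166/20 = 33.2000, running total 158.20
Total 158.20.

158.20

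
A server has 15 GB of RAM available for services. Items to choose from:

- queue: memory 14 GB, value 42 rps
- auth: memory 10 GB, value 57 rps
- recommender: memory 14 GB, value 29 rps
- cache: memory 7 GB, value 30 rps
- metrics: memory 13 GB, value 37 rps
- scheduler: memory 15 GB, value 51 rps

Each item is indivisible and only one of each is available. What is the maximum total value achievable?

57 rps

This is a 0/1 knapsack; check combinations near the capacity.
- auth: memory 10, value 57
- scheduler: memory 15, value 51
- queue: memory 14, value 42
- metrics: memory 13, value 37
Best: 57 rps.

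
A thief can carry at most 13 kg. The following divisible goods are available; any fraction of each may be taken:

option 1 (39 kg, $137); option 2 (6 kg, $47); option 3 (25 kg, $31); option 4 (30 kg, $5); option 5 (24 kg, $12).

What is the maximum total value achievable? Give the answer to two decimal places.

71.59

Take in order of value per unit:
- option 2 (47/6 per unit): all 6 → value 47, running total 47.00
- option 1 (137/39 per unit): 7 of 39 → value 7×137/39 = 24.5897, running total 71.59
Total 71.59.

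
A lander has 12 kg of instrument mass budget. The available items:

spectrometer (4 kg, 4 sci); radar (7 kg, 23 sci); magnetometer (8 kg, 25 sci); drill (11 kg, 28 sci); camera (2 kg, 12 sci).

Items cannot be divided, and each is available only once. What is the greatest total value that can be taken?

Check high-value combinations within 12 kg:
- magnetometer+camera: mass 8+2=10, value 25+12=37
- radar+camera: mass 7+2=9, value 23+12=35
- spectrometer+magnetometer: mass 4+8=12, value 4+25=29
Best: 37 sci.

37 sci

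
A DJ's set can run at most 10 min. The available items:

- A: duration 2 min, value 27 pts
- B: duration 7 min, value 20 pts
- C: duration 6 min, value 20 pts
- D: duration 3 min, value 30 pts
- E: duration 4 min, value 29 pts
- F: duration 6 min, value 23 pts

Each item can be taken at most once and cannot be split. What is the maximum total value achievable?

86 pts

Check high-value combinations within 10 min:
- A+D+E: duration 2+3+4=9, value 27+30+29=86
- D+E: duration 3+4=7, value 30+29=59
- A+D: duration 2+3=5, value 27+30=57
Best: 86 pts.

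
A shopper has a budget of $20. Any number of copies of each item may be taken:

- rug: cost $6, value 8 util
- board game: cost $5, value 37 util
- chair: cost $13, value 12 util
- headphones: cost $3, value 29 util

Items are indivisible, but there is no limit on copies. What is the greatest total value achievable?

182 util

Best value-per-unit is headphones at 29/3; filling with it alone gives 6×29 = 174.
Optimal mix: 1×board game + 5×headphones → cost 20, value 182.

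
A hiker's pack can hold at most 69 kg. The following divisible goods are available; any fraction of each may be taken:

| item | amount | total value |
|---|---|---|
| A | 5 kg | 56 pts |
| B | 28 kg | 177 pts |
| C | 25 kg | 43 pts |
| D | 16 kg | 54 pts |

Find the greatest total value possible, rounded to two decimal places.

321.40

Take in order of value per unit:
- A (56/5 per unit): all 5 → value 56, running total 56.00
- B (177/28 per unit): all 28 → value 177, running total 233.00
- D (54/16 per unit): all 16 → value 54, running total 287.00
- C (43/25 per unit): 20 of 25 → value 20×43/25 = 34.4000, running total 321.40
Total 321.40.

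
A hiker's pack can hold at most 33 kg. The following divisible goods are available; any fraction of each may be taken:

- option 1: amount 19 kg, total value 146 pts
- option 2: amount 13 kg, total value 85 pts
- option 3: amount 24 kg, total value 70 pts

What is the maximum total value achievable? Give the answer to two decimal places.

Take in order of value per unit:
- option 1 (146/19 per unit): all 19 → value 146, running total 146.00
- option 2 (85/13 per unit): all 13 → value 85, running total 231.00
- option 3 (70/24 per unit): 1 of 24 → value 1×70/24 = 2.9167, running total 233.92
Total 233.92.

233.92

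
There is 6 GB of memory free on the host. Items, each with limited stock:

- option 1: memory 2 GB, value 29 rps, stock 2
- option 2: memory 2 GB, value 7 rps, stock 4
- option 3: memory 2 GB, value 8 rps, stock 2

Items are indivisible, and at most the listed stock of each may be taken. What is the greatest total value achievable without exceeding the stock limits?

Top feasible selections:
- 2×option 1 + 1×option 3: memory 6, value 66
- 2×option 1 + 1×option 2: memory 6, value 65
- 2×option 1: memory 4, value 58
- 1×option 1 + 2×option 3: memory 6, value 45
Best: 66 rps.

66 rps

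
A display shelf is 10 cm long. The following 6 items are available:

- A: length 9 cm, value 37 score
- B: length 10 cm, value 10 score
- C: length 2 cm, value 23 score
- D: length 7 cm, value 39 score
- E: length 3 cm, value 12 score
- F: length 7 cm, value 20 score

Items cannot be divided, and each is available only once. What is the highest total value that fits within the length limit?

Check high-value combinations within 10 cm:
- C+D: length 2+7=9, value 23+39=62
- D+E: length 7+3=10, value 39+12=51
- C+F: length 2+7=9, value 23+20=43
- D: length 7, value 39
- A: length 9, value 37
Best: 62 score.

62 score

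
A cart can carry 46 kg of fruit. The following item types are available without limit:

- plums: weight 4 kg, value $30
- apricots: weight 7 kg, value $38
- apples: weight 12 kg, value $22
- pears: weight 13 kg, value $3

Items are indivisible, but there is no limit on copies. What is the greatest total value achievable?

Best value-per-unit is plums at 30/4, and filling with it alone uses weight 11×4=44. No mix of the others beats 11×30 = 330.

$330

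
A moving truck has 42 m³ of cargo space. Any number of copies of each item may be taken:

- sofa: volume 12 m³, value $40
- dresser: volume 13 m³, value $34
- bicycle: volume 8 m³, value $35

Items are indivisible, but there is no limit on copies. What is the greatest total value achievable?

$175

Best value-per-unit is bicycle at 35/8, and filling with it alone uses volume 5×8=40. No mix of the others beats 5×35 = 175.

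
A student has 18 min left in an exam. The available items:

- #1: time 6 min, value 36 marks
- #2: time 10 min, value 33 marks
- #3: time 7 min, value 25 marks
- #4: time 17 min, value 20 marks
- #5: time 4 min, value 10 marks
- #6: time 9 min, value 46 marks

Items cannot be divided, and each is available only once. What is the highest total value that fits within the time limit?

82 marks

Check high-value combinations within 18 min:
- #1+#6: time 6+9=15, value 36+46=82
- #3+#6: time 7+9=16, value 25+46=71
- #1+#3+#5: time 6+7+4=17, value 36+25+10=71
- #1+#2: time 6+10=16, value 36+33=69
Best: 82 marks.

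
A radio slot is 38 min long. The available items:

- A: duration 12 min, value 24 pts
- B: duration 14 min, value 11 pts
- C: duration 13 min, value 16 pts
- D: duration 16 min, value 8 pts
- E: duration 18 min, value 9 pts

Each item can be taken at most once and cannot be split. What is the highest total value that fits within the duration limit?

40 pts

Check high-value combinations within 38 min:
- A+C: duration 12+13=25, value 24+16=40
- A+B: duration 12+14=26, value 24+11=35
- A+E: duration 12+18=30, value 24+9=33
Best: 40 pts.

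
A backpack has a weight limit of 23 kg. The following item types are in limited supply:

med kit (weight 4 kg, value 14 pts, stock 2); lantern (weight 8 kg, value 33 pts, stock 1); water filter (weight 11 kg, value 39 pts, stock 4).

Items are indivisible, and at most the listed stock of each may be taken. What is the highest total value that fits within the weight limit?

86 pts

Top feasible selections:
- 1×med kit + 1×lantern + 1×water filter: weight 23, value 86
- 2×water filter: weight 22, value 78
Best: 86 pts.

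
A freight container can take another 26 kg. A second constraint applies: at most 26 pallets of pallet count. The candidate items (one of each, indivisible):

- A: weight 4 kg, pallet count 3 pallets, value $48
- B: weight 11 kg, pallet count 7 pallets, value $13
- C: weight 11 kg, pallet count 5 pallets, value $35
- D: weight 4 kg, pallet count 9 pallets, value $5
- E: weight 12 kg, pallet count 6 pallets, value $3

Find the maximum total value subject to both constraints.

$96

Feasible sets respecting both limits:
- A+B+C: weight 26, pallet count 15, value 96
- A+C+D: weight 19, pallet count 17, value 88
- A+C: weight 15, pallet count 8, value 83
Best: $96.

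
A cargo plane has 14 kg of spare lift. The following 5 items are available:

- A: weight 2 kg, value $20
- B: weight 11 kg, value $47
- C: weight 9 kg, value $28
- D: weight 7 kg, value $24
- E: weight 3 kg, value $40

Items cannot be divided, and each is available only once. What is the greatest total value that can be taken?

Check high-value combinations within 14 kg:
- A+C+E: weight 2+9+3=14, value 20+28+40=88
- B+E: weight 11+3=14, value 47+40=87
- A+D+E: weight 2+7+3=12, value 20+24+40=84
- C+E: weight 9+3=12, value 28+40=68
Best: $88.

$88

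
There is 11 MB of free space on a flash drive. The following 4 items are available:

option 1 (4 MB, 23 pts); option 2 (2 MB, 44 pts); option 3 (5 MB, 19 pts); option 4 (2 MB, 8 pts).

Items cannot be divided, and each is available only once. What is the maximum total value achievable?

86 pts

Check high-value combinations within 11 MB:
- option 1+option 2+option 3: size 4+2+5=11, value 23+44+19=86
- option 1+option 2+option 4: size 4+2+2=8, value 23+44+8=75
- option 2+option 3+option 4: size 2+5+2=9, value 44+19+8=71
- option 1+option 2: size 4+2=6, value 23+44=67
Best: 86 pts.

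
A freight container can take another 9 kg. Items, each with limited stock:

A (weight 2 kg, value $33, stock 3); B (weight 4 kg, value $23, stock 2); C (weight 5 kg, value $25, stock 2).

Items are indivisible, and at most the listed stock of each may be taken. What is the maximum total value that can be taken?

$99

Top feasible selections:
- 3×A: weight 6, value 99
- 2×A + 1×C: weight 9, value 91
Best: $99.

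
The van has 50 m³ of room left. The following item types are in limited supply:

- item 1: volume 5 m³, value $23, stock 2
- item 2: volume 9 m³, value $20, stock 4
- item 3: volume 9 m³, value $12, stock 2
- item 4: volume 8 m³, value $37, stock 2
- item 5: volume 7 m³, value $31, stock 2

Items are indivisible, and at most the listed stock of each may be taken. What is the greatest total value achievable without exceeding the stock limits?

$202

Top feasible selections:
- 2×item 1 + 1×item 2 + 2×item 4 + 2×item 5: volume 49, value 202
- 2×item 1 + 1×item 3 + 2×item 4 + 2×item 5: volume 49, value 194
Best: $202.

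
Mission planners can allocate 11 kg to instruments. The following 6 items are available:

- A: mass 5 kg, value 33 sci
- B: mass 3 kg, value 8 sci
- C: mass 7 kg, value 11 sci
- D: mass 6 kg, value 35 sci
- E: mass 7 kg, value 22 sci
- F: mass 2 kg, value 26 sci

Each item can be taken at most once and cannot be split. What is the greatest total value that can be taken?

69 sci

Check high-value combinations within 11 kg:
- B+D+F: mass 3+6+2=11, value 8+35+26=69
- A+D: mass 5+6=11, value 33+35=68
- A+B+F: mass 5+3+2=10, value 33+8+26=67
- D+F: mass 6+2=8, value 35+26=61
Best: 69 sci.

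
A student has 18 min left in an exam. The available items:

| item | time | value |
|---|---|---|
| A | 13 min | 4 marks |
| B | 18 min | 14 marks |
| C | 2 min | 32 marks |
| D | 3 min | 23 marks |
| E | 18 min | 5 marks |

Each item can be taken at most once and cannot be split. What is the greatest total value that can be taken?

Check high-value combinations within 18 min:
- A+C+D: time 13+2+3=18, value 4+32+23=59
- C+D: time 2+3=5, value 32+23=55
- A+C: time 13+2=15, value 4+32=36
- C: time 2, value 32
- A+D: time 13+3=16, value 4+23=27
Best: 59 marks.

59 marks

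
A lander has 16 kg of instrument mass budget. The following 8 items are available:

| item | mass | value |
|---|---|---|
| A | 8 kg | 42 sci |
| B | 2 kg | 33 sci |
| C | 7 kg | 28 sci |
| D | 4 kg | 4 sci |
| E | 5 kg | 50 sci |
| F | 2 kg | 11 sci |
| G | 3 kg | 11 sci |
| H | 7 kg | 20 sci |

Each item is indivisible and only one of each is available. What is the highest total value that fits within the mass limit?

125 sci

This is a 0/1 knapsack; check combinations near the capacity.
- A+B+E: mass 8+2+5=15, value 42+33+50=125
- B+C+E+F: mass 2+7+5+2=16, value 33+28+50+11=122
- B+E+F+H: mass 2+5+2+7=16, value 33+50+11+20=114
Best: 125 sci.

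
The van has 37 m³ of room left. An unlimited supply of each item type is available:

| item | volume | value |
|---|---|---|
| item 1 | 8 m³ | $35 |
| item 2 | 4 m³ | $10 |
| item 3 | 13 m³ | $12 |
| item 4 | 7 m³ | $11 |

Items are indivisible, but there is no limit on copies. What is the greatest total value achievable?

$150

Best value-per-unit is item 1 at 35/8; filling with it alone gives 4×35 = 140.
Optimal mix: 4×item 1 + 1×item 2 → volume 36, value 150.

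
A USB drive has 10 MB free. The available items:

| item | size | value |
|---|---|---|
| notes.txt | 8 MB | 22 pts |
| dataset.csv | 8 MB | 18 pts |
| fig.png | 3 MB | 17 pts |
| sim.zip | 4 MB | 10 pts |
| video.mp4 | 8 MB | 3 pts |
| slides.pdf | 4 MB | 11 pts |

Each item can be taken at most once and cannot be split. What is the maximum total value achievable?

Check high-value combinations within 10 MB:
- fig.png+slides.pdf: size 3+4=7, value 17+11=28
- fig.png+sim.zip: size 3+4=7, value 17+10=27
- notes.txt: size 8, value 22
Best: 28 pts.

28 pts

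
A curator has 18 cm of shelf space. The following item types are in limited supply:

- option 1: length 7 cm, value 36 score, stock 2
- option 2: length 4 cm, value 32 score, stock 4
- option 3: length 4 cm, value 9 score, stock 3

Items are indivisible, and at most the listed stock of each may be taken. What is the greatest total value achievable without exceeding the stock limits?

Top feasible selections:
- 4×option 2: length 16, value 128
- 3×option 2 + 1×option 3: length 16, value 105
- 2×option 1 + 1×option 2: length 18, value 104
- 1×option 1 + 2×option 2: length 15, value 100
Best: 128 score.

128 score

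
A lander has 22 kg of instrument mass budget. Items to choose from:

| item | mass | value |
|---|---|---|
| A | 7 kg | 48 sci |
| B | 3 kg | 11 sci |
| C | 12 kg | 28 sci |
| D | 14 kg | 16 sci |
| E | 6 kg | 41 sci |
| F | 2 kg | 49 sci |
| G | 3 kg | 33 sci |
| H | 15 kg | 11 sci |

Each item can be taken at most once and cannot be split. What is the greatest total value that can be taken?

Check high-value combinations within 22 kg:
- A+B+E+F+G: mass 7+3+6+2+3=21, value 48+11+41+49+33=182
- A+E+F+G: mass 7+6+2+3=18, value 48+41+49+33=171
- A+B+E+F: mass 7+3+6+2=18, value 48+11+41+49=149
- A+B+F+G: mass 7+3+2+3=15, value 48+11+49+33=141
- A+E+F: mass 7+6+2=15, value 48+41+49=138
Best: 182 sci.

182 sci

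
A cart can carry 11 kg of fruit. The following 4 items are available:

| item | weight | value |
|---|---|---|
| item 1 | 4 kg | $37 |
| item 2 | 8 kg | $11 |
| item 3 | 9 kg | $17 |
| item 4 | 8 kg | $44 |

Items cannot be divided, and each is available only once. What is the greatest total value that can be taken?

Check high-value combinations within 11 kg:
- item 4: weight 8, value 44
- item 1: weight 4, value 37
- item 3: weight 9, value 17
Best: $44.

$44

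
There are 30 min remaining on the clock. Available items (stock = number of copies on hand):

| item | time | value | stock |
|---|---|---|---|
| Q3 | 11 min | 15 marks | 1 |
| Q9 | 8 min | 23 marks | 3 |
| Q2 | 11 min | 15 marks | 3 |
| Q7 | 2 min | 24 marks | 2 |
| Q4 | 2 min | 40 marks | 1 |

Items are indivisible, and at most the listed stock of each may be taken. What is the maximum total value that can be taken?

157 marks

Top feasible selections:
- 3×Q9 + 2×Q7 + 1×Q4: time 30, value 157
- 2×Q9 + 2×Q7 + 1×Q4: time 22, value 134
Best: 157 marks.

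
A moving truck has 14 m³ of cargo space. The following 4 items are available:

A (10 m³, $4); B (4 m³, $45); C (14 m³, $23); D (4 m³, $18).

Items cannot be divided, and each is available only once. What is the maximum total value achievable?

$63

Check high-value combinations within 14 m³:
- B+D: volume 4+4=8, value 45+18=63
- A+B: volume 10+4=14, value 4+45=49
- B: volume 4, value 45
- C: volume 14, value 23
Best: $63.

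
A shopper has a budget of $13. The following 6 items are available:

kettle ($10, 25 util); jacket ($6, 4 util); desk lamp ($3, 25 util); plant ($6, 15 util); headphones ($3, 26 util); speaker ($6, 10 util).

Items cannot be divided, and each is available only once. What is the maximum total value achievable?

Check high-value combinations within $13:
- desk lamp+plant+headphones: cost 3+6+3=12, value 25+15+26=66
- desk lamp+headphones+speaker: cost 3+3+6=12, value 25+26+10=61
- jacket+desk lamp+headphones: cost 6+3+3=12, value 4+25+26=55
- desk lamp+headphones: cost 3+3=6, value 25+26=51
- kettle+headphones: cost 10+3=13, value 25+26=51
Best: 66 util.

66 util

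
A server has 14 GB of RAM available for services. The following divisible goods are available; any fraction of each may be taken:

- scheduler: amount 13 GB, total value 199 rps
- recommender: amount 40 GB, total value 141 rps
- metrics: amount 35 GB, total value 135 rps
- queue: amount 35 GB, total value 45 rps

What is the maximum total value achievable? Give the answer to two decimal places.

Take in order of value per unit:
- scheduler (199/13 per unit): all 13 → value 199, running total 199.00
- metrics (135/35 per unit): 1 of 35 → value 1×135/35 = 3.8571, running total 202.86
Total 202.86.

202.86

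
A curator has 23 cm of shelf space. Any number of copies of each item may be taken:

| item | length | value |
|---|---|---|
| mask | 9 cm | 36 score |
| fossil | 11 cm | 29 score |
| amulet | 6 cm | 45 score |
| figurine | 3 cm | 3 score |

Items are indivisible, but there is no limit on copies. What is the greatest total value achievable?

Best value-per-unit is amulet at 45/6; filling with it alone gives 3×45 = 135.
Optimal mix: 3×amulet + 1×figurine → length 21, value 138.

138 score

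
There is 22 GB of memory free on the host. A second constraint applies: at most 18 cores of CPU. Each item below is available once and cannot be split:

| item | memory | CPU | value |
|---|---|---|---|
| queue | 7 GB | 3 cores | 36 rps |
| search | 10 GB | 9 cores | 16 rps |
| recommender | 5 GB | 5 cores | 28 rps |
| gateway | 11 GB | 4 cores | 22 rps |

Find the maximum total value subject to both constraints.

Feasible sets respecting both limits:
- queue+search+recommender: memory 22, CPU 17, value 80
- queue+recommender: memory 12, CPU 8, value 64
- queue+gateway: memory 18, CPU 7, value 58
- queue+search: memory 17, CPU 12, value 52
Best: 80 rps.

80 rps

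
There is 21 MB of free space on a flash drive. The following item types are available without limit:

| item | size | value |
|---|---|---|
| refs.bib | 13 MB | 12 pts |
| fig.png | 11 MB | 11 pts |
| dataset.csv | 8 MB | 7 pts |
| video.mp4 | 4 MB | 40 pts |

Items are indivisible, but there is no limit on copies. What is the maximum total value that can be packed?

Best value-per-unit is video.mp4 at 40/4, and filling with it alone uses size 5×4=20. No mix of the others beats 5×40 = 200.

200 pts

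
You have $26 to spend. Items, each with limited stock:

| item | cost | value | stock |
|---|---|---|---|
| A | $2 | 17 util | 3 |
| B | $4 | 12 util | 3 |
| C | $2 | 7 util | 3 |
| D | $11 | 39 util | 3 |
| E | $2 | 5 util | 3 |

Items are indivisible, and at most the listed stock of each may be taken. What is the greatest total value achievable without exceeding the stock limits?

116 util

Best selections within cost 26 and stock limits:
- 3×A + 3×C + 1×D + 1×E: cost 25, value 116
- 3×A + 1×B + 2×C + 1×D: cost 25, value 116
- 3×A + 2×C + 1×D + 2×E: cost 25, value 114
- 3×A + 1×B + 1×C + 1×D + 1×E: cost 25, value 114
Best: 116 util.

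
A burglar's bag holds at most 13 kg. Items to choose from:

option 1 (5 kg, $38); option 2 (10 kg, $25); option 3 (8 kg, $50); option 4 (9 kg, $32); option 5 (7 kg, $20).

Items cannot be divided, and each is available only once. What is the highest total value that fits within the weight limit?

$88

This is a 0/1 knapsack; check combinations near the capacity.
- option 1+option 3: weight 5+8=13, value 38+50=88
- option 1+option 5: weight 5+7=12, value 38+20=58
- option 3: weight 8, value 50
Best: $88.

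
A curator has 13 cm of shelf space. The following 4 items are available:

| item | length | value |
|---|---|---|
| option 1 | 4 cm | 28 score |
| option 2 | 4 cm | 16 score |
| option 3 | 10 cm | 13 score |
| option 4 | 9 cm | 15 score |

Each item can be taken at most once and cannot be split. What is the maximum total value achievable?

44 score

Check high-value combinations within 13 cm:
- option 1+option 2: length 4+4=8, value 28+16=44
- option 1+option 4: length 4+9=13, value 28+15=43
- option 2+option 4: length 4+9=13, value 16+15=31
Best: 44 score.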